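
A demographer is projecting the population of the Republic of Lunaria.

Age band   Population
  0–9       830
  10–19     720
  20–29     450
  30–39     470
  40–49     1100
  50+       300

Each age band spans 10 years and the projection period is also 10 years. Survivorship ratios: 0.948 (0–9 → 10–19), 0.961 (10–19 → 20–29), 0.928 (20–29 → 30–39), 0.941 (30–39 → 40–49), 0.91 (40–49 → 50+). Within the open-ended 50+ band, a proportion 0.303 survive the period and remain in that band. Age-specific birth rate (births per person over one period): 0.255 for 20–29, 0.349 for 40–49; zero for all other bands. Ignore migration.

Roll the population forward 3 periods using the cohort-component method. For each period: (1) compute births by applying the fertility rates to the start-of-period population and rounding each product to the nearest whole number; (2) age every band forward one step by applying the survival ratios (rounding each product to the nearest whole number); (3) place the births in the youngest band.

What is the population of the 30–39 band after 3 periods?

702

Period 1:
Births: 450 * 0.255 = 115  |  1100 * 0.349 = 384 → 499
10–19: 830 * 0.948 = 787
20–29: 720 * 0.961 = 692
30–39: 450 * 0.928 = 418
40–49: 470 * 0.941 = 442
50+: 1100 * 0.91 + 300 * 0.303 = 1001 + 91 = 1092
→ [499, 787, 692, 418, 442, 1092]
Period 2:
Births: 692 * 0.255 = 176  |  442 * 0.349 = 154 → 330
10–19: 499 * 0.948 = 473
20–29: 787 * 0.961 = 756
30–39: 692 * 0.928 = 642
40–49: 418 * 0.941 = 393
50+: 442 * 0.91 + 1092 * 0.303 = 402 + 331 = 733
→ [330, 473, 756, 642, 393, 733]
Period 3:
Births: 756 * 0.255 = 193  |  393 * 0.349 = 137 → 330
10–19: 330 * 0.948 = 313
20–29: 473 * 0.961 = 455
30–39: 756 * 0.928 = 702
40–49: 642 * 0.941 = 604
50+: 393 * 0.91 + 733 * 0.303 = 358 + 222 = 580
→ [330, 313, 455, 702, 604, 580]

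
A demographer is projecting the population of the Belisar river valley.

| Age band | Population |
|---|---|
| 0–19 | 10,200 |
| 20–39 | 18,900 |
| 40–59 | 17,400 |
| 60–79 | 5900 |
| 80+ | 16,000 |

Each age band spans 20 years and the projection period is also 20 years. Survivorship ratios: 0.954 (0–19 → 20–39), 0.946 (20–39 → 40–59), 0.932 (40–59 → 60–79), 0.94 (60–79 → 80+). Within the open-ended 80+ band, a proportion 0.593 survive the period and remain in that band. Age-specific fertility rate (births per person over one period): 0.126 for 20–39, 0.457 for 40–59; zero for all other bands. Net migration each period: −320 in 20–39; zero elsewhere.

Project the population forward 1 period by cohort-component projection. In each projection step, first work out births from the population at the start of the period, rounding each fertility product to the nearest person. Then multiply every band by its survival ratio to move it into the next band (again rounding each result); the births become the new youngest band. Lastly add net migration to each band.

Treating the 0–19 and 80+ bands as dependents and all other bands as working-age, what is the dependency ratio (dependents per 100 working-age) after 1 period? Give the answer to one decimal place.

Let band 1 be 0–19 through band 5 = 80+.
— Period 1 —
Births: 18900 × 0.126 = 2381  |  17400 × 0.457 = 7952 → total 10333
Band 2: 10200 × 0.954 = 9731
Band 3: 18900 × 0.946 = 17879
Band 4: 17400 × 0.932 = 16217
Band 5: 5900 × 0.94 + 16000 × 0.593 = 5546 + 9488 = 15034
Net migration: Band 2 − 320 → 9411
Giving 10333 / 9411 / 17879 / 16217 / 15034.
Dependents (band 0–19 + band 80+) = 10333 + 15034 = 25367; working-age = 43507; ratio = 25367/43507 × 100 = 58.3

58.3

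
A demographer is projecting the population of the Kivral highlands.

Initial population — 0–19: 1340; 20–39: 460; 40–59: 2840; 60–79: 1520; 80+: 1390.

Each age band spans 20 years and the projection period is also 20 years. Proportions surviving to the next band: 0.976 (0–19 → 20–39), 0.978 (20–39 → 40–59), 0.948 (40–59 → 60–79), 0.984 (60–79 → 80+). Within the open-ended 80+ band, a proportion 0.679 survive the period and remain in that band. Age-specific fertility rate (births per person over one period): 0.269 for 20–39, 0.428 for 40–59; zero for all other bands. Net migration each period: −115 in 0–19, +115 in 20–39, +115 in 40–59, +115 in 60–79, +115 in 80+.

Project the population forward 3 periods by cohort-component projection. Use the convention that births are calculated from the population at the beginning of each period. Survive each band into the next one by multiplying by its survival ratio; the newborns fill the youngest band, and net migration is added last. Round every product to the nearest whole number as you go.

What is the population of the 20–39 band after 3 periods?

613

Period 1.
Births: 460 * 0.269 = 124  |  2840 * 0.428 = 1216 → total 1340
20–39: 1340 * 0.976 = 1308
40–59: 460 * 0.978 = 450
60–79: 2840 * 0.948 = 2692
80+: 1520 * 0.984 + 1390 * 0.679 = 1496 + 944 = 2440
Net migration: 0–19 − 115 → 1225; 20–39 + 115 → 1423; 40–59 + 115 → 565; 60–79 + 115 → 2807; 80+ + 115 → 2555
Population now: 0–19=1225, 20–39=1423, 40–59=565, 60–79=2807, 80+=2555
Period 2.
Births: 1423 * 0.269 = 383  |  565 * 0.428 = 242 → total 625
20–39: 1225 * 0.976 = 1196
40–59: 1423 * 0.978 = 1392
60–79: 565 * 0.948 = 536
80+: 2807 * 0.984 + 2555 * 0.679 = 2762 + 1735 = 4497
Net migration: 0–19 − 115 → 510; 20–39 + 115 → 1311; 40–59 + 115 → 1507; 60–79 + 115 → 651; 80+ + 115 → 4612
Population now: 0–19=510, 20–39=1311, 40–59=1507, 60–79=651, 80+=4612
Period 3.
Births: 1311 * 0.269 = 353  |  1507 * 0.428 = 645 → total 998
20–39: 510 * 0.976 = 498
40–59: 1311 * 0.978 = 1282
60–79: 1507 * 0.948 = 1429
80+: 651 * 0.984 + 4612 * 0.679 = 641 + 3132 = 3773
Net migration: 0–19 − 115 → 883; 20–39 + 115 → 613; 40–59 + 115 → 1397; 60–79 + 115 → 1544; 80+ + 115 → 3888
Population now: 0–19=883, 20–39=613, 40–59=1397, 60–79=1544, 80+=3888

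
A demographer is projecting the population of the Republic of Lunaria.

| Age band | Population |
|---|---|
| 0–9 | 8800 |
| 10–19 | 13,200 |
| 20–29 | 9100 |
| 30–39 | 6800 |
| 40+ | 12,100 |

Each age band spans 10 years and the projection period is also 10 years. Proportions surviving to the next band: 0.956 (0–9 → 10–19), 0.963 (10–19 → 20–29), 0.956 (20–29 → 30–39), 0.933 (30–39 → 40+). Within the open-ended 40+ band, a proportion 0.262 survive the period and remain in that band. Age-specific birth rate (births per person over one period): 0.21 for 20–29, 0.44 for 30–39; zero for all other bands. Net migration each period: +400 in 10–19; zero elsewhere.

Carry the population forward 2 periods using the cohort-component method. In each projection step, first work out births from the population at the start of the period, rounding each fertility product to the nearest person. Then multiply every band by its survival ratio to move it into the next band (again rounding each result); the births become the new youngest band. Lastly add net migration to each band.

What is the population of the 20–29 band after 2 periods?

8487

Period 1:
Births: 9100 × 0.21 = 1911, 6800 × 0.44 = 2992 ⇒ total 4903
10–19: 8800 × 0.956 = 8413
20–29: 13200 × 0.963 = 12712
30–39: 9100 × 0.956 = 8700
40+: 6800 × 0.933 + 12100 × 0.262 = 6344 + 3170 = 9514
Net migration: 10–19 + 400 → 8813
Giving 4903 / 8813 / 12712 / 8700 / 9514.
Period 2:
Births: 12712 × 0.21 = 2670, 8700 × 0.44 = 3828 ⇒ total 6498
10–19: 4903 × 0.956 = 4687
20–29: 8813 × 0.963 = 8487
30–39: 12712 × 0.956 = 12153
40+: 8700 × 0.933 + 9514 × 0.262 = 8117 + 2493 = 10610
Net migration: 10–19 + 400 → 5087
Giving 6498 / 5087 / 8487 / 12153 / 10610.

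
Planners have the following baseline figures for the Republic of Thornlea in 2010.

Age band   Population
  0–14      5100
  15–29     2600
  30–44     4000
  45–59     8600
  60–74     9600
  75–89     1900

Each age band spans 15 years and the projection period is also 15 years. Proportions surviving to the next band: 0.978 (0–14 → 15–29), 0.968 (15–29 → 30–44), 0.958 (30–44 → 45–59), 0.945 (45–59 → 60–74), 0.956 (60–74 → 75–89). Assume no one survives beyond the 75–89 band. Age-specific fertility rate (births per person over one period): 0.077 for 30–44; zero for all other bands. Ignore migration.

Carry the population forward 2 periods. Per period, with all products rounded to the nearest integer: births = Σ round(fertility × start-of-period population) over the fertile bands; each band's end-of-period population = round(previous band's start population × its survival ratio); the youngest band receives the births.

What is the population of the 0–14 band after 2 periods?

194

[period 1]
Births: 4000 × 0.077 = 308
15–29: 5100 × 0.978 = 4988
30–44: 2600 × 0.968 = 2517
45–59: 4000 × 0.958 = 3832
60–74: 8600 × 0.945 = 8127
75–89: 9600 × 0.956 = 9178
Giving 308 / 4988 / 2517 / 3832 / 8127 / 9178.
[period 2]
Births: 2517 × 0.077 = 194
15–29: 308 × 0.978 = 301
30–44: 4988 × 0.968 = 4828
45–59: 2517 × 0.958 = 2411
60–74: 3832 × 0.945 = 3621
75–89: 8127 × 0.956 = 7769
Giving 194 / 301 / 4828 / 2411 / 3621 / 7769.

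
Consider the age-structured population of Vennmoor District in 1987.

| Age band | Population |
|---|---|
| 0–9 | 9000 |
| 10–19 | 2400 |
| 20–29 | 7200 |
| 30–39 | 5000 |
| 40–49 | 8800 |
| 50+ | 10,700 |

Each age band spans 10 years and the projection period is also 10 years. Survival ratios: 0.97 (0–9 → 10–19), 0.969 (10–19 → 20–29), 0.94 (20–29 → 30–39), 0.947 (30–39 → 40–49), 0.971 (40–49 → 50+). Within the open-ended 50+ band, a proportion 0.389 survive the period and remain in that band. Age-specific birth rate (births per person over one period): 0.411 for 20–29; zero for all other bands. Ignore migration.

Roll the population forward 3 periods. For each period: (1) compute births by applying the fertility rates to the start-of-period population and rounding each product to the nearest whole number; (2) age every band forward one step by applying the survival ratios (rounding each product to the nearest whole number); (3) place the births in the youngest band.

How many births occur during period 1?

Period 1:
Births: 7200 × 0.411 = 2959
10–19: 9000 × 0.97 = 8730
20–29: 2400 × 0.969 = 2326
30–39: 7200 × 0.94 = 6768
40–49: 5000 × 0.947 = 4735
50+: 8800 × 0.971 + 10700 × 0.389 = 8545 + 4162 = 12707
→ [2959, 8730, 2326, 6768, 4735, 12707]

2959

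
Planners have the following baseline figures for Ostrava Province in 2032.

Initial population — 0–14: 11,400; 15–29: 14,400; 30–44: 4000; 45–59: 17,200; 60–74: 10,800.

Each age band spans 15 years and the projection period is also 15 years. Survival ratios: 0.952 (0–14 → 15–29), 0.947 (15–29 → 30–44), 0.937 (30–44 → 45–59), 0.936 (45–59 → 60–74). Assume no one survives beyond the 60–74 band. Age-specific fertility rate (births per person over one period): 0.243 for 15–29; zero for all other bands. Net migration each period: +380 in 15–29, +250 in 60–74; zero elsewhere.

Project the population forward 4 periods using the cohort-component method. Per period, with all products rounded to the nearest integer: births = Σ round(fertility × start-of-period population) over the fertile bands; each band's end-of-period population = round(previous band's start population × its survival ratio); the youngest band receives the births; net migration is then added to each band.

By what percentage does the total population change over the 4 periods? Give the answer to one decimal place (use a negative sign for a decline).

After projecting period 1:
Births: 14400 × 0.243 = 3499
15–29: 11400 × 0.952 = 10853
30–44: 14400 × 0.947 = 13637
45–59: 4000 × 0.937 = 3748
60–74: 17200 × 0.936 = 16099
Net migration: 15–29 + 380 → 11233; 60–74 + 250 → 16349
Population now: 0–14=3499, 15–29=11233, 30–44=13637, 45–59=3748, 60–74=16349
After projecting period 2:
Births: 11233 × 0.243 = 2730
15–29: 3499 × 0.952 = 3331
30–44: 11233 × 0.947 = 10638
45–59: 13637 × 0.937 = 12778
60–74: 3748 × 0.936 = 3508
Net migration: 15–29 + 380 → 3711; 60–74 + 250 → 3758
Population now: 0–14=2730, 15–29=3711, 30–44=10638, 45–59=12778, 60–74=3758
After projecting period 3:
Births: 3711 × 0.243 = 902
15–29: 2730 × 0.952 = 2599
30–44: 3711 × 0.947 = 3514
45–59: 10638 × 0.937 = 9968
60–74: 12778 × 0.936 = 11960
Net migration: 15–29 + 380 → 2979; 60–74 + 250 → 12210
Population now: 0–14=902, 15–29=2979, 30–44=3514, 45–59=9968, 60–74=12210
After projecting period 4:
Births: 2979 × 0.243 = 724
15–29: 902 × 0.952 = 859
30–44: 2979 × 0.947 = 2821
45–59: 3514 × 0.937 = 3293
60–74: 9968 × 0.936 = 9330
Net migration: 15–29 + 380 → 1239; 60–74 + 250 → 9580
Population now: 0–14=724, 15–29=1239, 30–44=2821, 45–59=3293, 60–74=9580
Total: 57800 → 17657; change = -40143; percentage change = -69.5%

-69.5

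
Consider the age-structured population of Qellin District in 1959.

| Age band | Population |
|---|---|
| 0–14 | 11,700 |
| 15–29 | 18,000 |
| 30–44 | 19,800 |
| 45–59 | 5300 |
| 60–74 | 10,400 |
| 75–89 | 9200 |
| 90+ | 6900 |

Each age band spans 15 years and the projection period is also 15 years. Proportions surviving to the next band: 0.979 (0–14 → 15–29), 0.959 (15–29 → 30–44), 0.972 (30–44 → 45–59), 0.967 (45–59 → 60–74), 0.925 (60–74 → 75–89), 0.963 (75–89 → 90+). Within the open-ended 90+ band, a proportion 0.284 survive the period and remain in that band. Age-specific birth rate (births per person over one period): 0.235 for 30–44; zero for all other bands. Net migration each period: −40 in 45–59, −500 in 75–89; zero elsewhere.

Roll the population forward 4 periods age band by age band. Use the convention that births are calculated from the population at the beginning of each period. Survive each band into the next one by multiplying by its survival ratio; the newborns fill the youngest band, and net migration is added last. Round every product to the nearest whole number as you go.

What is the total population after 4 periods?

— Period 1 —
Births: 19800 × 0.235 = 4653
15–29: 11700 × 0.979 = 11454
30–44: 18000 × 0.959 = 17262
45–59: 19800 × 0.972 = 19246
60–74: 5300 × 0.967 = 5125
75–89: 10400 × 0.925 = 9620
90+: 9200 × 0.963 + 6900 × 0.284 = 8860 + 1960 = 10820
Net migration: 45–59 − 40 → 19206; 75–89 − 500 → 9120
Population now: 0–14=4653, 15–29=11454, 30–44=17262, 45–59=19206, 60–74=5125, 75–89=9120, 90+=10820
— Period 2 —
Births: 17262 × 0.235 = 4057
15–29: 4653 × 0.979 = 4555
30–44: 11454 × 0.959 = 10984
45–59: 17262 × 0.972 = 16779
60–74: 19206 × 0.967 = 18572
75–89: 5125 × 0.925 = 4741
90+: 9120 × 0.963 + 10820 × 0.284 = 8783 + 3073 = 11856
Net migration: 45–59 − 40 → 16739; 75–89 − 500 → 4241
Population now: 0–14=4057, 15–29=4555, 30–44=10984, 45–59=16739, 60–74=18572, 75–89=4241, 90+=11856
— Period 3 —
Births: 10984 × 0.235 = 2581
15–29: 4057 × 0.979 = 3972
30–44: 4555 × 0.959 = 4368
45–59: 10984 × 0.972 = 10676
60–74: 16739 × 0.967 = 16187
75–89: 18572 × 0.925 = 17179
90+: 4241 × 0.963 + 11856 × 0.284 = 4084 + 3367 = 7451
Net migration: 45–59 − 40 → 10636; 75–89 − 500 → 16679
Population now: 0–14=2581, 15–29=3972, 30–44=4368, 45–59=10636, 60–74=16187, 75–89=16679, 90+=7451
— Period 4 —
Births: 4368 × 0.235 = 1026
15–29: 2581 × 0.979 = 2527
30–44: 3972 × 0.959 = 3809
45–59: 4368 × 0.972 = 4246
60–74: 10636 × 0.967 = 10285
75–89: 16187 × 0.925 = 14973
90+: 16679 × 0.963 + 7451 × 0.284 = 16062 + 2116 = 18178
Net migration: 45–59 − 40 → 4206; 75–89 − 500 → 14473
Population now: 0–14=1026, 15–29=2527, 30–44=3809, 45–59=4206, 60–74=10285, 75–89=14473, 90+=18178
Total after period 4: 1026 + 2527 + 3809 + 4206 + 10285 + 14473 + 18178 = 54504

54504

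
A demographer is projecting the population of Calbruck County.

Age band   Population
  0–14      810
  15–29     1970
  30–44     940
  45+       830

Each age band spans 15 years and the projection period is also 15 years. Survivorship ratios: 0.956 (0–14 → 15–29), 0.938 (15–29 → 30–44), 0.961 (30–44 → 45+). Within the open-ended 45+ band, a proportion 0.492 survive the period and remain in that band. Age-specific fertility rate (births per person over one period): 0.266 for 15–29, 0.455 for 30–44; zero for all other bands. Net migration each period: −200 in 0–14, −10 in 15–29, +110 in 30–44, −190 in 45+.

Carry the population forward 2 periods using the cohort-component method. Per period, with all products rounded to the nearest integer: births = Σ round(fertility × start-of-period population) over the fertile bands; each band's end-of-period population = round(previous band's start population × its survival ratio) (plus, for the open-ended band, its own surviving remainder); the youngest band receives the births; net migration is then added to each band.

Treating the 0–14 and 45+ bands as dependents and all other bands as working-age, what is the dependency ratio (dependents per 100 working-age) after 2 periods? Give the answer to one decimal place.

204.3

[period 1]
Births: 1970 × 0.266 = 524, 940 × 0.455 = 428 → total 952
15–29: 810 × 0.956 = 774
30–44: 1970 × 0.938 = 1848
45+: 940 × 0.961 + 830 × 0.492 = 903 + 408 = 1311
Net migration: 0–14 − 200 → 752; 15–29 − 10 → 764; 30–44 + 110 → 1958; 45+ − 190 → 1121
End of period: [752, 764, 1958, 1121]
[period 2]
Births: 764 × 0.266 = 203, 1958 × 0.455 = 891 → total 1094
15–29: 752 × 0.956 = 719
30–44: 764 × 0.938 = 717
45+: 1958 × 0.961 + 1121 × 0.492 = 1882 + 552 = 2434
Net migration: 0–14 − 200 → 894; 15–29 − 10 → 709; 30–44 + 110 → 827; 45+ − 190 → 2244
End of period: [894, 709, 827, 2244]
Dependents (band 0–14 + band 45+) = 894 + 2244 = 3138; working-age = 1536; ratio = 3138/1536 × 100 = 204.3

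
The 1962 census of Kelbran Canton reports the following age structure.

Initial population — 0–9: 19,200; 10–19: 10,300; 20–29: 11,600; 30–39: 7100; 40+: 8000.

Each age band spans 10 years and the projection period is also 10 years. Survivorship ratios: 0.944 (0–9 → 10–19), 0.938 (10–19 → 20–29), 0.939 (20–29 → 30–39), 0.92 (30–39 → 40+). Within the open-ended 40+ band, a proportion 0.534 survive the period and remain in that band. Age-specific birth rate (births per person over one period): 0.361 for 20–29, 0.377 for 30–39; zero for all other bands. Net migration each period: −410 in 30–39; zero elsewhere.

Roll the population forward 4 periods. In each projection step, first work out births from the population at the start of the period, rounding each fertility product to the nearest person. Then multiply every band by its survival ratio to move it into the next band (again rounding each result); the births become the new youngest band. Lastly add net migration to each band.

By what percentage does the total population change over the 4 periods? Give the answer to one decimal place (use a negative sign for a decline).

-7.9

— Period 1 —
Births: 11600 × 0.361 = 4188 ; 7100 × 0.377 = 2677 ⇒ total 6865
10–19: 19200 × 0.944 = 18125
20–29: 10300 × 0.938 = 9661
30–39: 11600 × 0.939 = 10892
40+: 7100 × 0.92 + 8000 × 0.534 = 6532 + 4272 = 10804
Net migration: 30–39 − 410 → 10482
Giving 6865 / 18125 / 9661 / 10482 / 10804.
— Period 2 —
Births: 9661 × 0.361 = 3488 ; 10482 × 0.377 = 3952 ⇒ total 7440
10–19: 6865 × 0.944 = 6481
20–29: 18125 × 0.938 = 17001
30–39: 9661 × 0.939 = 9072
40+: 10482 × 0.92 + 10804 × 0.534 = 9643 + 5769 = 15412
Net migration: 30–39 − 410 → 8662
Giving 7440 / 6481 / 17001 / 8662 / 15412.
— Period 3 —
Births: 17001 × 0.361 = 6137 ; 8662 × 0.377 = 3266 ⇒ total 9403
10–19: 7440 × 0.944 = 7023
20–29: 6481 × 0.938 = 6079
30–39: 17001 × 0.939 = 15964
40+: 8662 × 0.92 + 15412 × 0.534 = 7969 + 8230 = 16199
Net migration: 30–39 − 410 → 15554
Giving 9403 / 7023 / 6079 / 15554 / 16199.
— Period 4 —
Births: 6079 × 0.361 = 2195 ; 15554 × 0.377 = 5864 ⇒ total 8059
10–19: 9403 × 0.944 = 8876
20–29: 7023 × 0.938 = 6588
30–39: 6079 × 0.939 = 5708
40+: 15554 × 0.92 + 16199 × 0.534 = 14310 + 8650 = 22960
Net migration: 30–39 − 410 → 5298
Giving 8059 / 8876 / 6588 / 5298 / 22960.
Total: 56200 → 51781; change = -4419; percentage change = -7.9%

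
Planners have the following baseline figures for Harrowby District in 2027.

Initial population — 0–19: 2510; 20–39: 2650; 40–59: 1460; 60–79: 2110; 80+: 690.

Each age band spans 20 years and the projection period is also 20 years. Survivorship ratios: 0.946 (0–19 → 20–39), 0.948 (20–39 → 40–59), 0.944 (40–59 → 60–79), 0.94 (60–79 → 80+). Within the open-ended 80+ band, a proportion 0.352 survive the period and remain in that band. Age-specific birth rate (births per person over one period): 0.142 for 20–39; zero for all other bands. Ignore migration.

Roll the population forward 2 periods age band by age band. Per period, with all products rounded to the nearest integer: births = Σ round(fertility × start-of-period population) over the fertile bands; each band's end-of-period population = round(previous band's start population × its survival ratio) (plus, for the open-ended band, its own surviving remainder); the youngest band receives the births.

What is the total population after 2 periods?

7394

Call the bands 1 to 5, youngest first.
— Period 1 —
Births: 2650 × 0.142 = 376
Band 2: 2510 × 0.946 = 2374
Band 3: 2650 × 0.948 = 2512
Band 4: 1460 × 0.944 = 1378
Band 5: 2110 × 0.94 + 690 × 0.352 = 1983 + 243 = 2226
→ [376, 2374, 2512, 1378, 2226]
— Period 2 —
Births: 2374 × 0.142 = 337
Band 2: 376 × 0.946 = 356
Band 3: 2374 × 0.948 = 2251
Band 4: 2512 × 0.944 = 2371
Band 5: 1378 × 0.94 + 2226 × 0.352 = 1295 + 784 = 2079
→ [337, 356, 2251, 2371, 2079]
Total after period 2: 337 + 356 + 2251 + 2371 + 2079 = 7394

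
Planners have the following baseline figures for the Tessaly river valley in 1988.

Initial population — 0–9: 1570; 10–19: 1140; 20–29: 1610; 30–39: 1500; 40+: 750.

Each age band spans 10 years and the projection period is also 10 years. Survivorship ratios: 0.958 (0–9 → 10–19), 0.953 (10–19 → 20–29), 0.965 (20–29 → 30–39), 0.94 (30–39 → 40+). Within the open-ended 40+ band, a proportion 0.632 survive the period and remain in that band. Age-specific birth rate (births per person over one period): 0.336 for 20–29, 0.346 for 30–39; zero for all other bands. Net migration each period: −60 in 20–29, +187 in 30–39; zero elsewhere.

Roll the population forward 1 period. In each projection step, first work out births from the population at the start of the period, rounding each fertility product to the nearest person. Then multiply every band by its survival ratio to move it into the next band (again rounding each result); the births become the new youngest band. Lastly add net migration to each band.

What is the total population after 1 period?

Let group 1 be 0–9 through group 5 = 40+.
Period 1:
Births: 1610 × 0.336 = 541 ; 1500 × 0.346 = 519 → total 1060
Group 2: 1570 × 0.958 = 1504
Group 3: 1140 × 0.953 = 1086
Group 4: 1610 × 0.965 = 1554
Group 5: 1500 × 0.94 + 750 × 0.632 = 1410 + 474 = 1884
Net migration: Group 3 − 60 → 1026; Group 4 + 187 → 1741
End of period: [1060, 1504, 1026, 1741, 1884]
Total after period 1: 1060 + 1504 + 1026 + 1741 + 1884 = 7215

7215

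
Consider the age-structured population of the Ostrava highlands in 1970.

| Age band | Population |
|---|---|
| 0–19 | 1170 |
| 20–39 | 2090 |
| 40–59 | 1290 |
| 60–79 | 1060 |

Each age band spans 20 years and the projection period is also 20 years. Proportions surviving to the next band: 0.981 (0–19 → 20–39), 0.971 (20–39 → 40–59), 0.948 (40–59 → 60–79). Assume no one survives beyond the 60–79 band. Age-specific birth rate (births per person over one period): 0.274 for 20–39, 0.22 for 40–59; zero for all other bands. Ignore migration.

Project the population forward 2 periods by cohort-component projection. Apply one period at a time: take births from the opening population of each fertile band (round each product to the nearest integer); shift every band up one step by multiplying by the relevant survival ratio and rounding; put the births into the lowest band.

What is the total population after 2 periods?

— Period 1 —
Births: 2090 * 0.274 = 573, 1290 * 0.22 = 284 — total 857
20–39: 1170 * 0.981 = 1148
40–59: 2090 * 0.971 = 2029
60–79: 1290 * 0.948 = 1223
Giving 857 / 1148 / 2029 / 1223.
— Period 2 —
Births: 1148 * 0.274 = 315, 2029 * 0.22 = 446 — total 761
20–39: 857 * 0.981 = 841
40–59: 1148 * 0.971 = 1115
60–79: 2029 * 0.948 = 1923
Giving 761 / 841 / 1115 / 1923.
Total after period 2: 761 + 841 + 1115 + 1923 = 4640

4640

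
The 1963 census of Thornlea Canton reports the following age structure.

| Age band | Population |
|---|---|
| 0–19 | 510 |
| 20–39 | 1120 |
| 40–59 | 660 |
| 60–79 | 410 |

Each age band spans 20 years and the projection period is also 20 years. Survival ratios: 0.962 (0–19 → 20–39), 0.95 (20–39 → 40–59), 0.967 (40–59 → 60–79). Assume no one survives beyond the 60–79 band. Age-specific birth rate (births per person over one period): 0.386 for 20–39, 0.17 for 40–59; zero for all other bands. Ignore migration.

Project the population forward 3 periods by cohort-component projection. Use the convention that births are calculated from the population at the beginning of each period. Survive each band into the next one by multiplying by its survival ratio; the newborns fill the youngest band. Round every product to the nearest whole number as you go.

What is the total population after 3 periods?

Period 1.
Births: 1120 × 0.386 = 432, 660 × 0.17 = 112 — total 544
20–39: 510 × 0.962 = 491
40–59: 1120 × 0.95 = 1064
60–79: 660 × 0.967 = 638
→ [544, 491, 1064, 638]
Period 2.
Births: 491 × 0.386 = 190, 1064 × 0.17 = 181 — total 371
20–39: 544 × 0.962 = 523
40–59: 491 × 0.95 = 466
60–79: 1064 × 0.967 = 1029
→ [371, 523, 466, 1029]
Period 3.
Births: 523 × 0.386 = 202, 466 × 0.17 = 79 — total 281
20–39: 371 × 0.962 = 357
40–59: 523 × 0.95 = 497
60–79: 466 × 0.967 = 451
→ [281, 357, 497, 451]
Total after period 3: 281 + 357 + 497 + 451 = 1586

1586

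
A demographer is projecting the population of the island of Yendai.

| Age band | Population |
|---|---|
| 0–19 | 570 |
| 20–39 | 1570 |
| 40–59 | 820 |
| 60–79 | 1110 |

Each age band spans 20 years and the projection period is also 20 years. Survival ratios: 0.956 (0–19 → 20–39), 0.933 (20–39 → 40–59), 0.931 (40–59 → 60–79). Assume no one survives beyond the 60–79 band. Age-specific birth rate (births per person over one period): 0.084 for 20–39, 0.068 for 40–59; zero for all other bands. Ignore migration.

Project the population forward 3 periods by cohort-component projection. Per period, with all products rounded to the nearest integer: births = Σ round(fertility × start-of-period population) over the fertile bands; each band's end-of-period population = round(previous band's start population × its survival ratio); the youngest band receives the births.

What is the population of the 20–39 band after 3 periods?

140

(Bands numbered youngest = 1 to oldest = 4.)
Period 1.
Births: 1570 × 0.084 = 132 ; 820 × 0.068 = 56 ⇒ total 188
Band 2: 570 × 0.956 = 545
Band 3: 1570 × 0.933 = 1465
Band 4: 820 × 0.931 = 763
Giving 188 / 545 / 1465 / 763.
Period 2.
Births: 545 × 0.084 = 46 ; 1465 × 0.068 = 100 ⇒ total 146
Band 2: 188 × 0.956 = 180
Band 3: 545 × 0.933 = 508
Band 4: 1465 × 0.931 = 1364
Giving 146 / 180 / 508 / 1364.
Period 3.
Births: 180 × 0.084 = 15 ; 508 × 0.068 = 35 ⇒ total 50
Band 2: 146 × 0.956 = 140
Band 3: 180 × 0.933 = 168
Band 4: 508 × 0.931 = 473
Giving 50 / 140 / 168 / 473.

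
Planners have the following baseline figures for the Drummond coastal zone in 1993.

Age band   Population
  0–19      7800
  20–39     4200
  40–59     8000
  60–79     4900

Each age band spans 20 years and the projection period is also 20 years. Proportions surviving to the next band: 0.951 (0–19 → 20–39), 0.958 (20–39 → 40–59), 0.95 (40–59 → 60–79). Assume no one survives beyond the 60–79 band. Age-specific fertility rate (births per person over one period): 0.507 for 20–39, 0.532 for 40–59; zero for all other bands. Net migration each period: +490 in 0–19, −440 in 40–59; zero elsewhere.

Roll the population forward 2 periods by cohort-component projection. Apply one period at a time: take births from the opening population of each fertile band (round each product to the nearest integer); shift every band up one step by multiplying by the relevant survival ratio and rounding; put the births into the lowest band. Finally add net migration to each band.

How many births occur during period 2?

Let group 1 be 0–19 through group 4 = 60–79.
[period 1]
Births: 4200 × 0.507 = 2129  |  8000 × 0.532 = 4256 ⇒ total 6385
Group 2: 7800 × 0.951 = 7418
Group 3: 4200 × 0.958 = 4024
Group 4: 8000 × 0.95 = 7600
Net migration: Group 1 + 490 → 6875; Group 3 − 440 → 3584
Giving 6875 / 7418 / 3584 / 7600.
[period 2]
Births: 7418 × 0.507 = 3761  |  3584 × 0.532 = 1907 ⇒ total 5668
Group 2: 6875 × 0.951 = 6538
Group 3: 7418 × 0.958 = 7106
Group 4: 3584 × 0.95 = 3405
Net migration: Group 1 + 490 → 6158; Group 3 − 440 → 6666
Giving 6158 / 6538 / 6666 / 3405.

5668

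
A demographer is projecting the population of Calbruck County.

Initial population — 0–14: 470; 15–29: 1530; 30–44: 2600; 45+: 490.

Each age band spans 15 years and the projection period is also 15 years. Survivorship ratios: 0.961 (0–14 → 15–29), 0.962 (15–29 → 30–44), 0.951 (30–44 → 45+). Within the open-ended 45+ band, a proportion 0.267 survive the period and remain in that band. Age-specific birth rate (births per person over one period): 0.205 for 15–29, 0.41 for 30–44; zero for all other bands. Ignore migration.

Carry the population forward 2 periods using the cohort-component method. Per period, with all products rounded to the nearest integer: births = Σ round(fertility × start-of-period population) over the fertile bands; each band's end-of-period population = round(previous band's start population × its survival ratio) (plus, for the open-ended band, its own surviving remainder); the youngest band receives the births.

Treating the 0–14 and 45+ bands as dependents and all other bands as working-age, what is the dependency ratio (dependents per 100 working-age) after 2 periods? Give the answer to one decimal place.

158.5

Let group 1 be 0–14 through group 4 = 45+.
After projecting period 1:
Births: 1530 * 0.205 = 314  |  2600 * 0.41 = 1066 → total 1380
Group 2: 470 * 0.961 = 452
Group 3: 1530 * 0.962 = 1472
Group 4: 2600 * 0.951 + 490 * 0.267 = 2473 + 131 = 2604
→ [1380, 452, 1472, 2604]
After projecting period 2:
Births: 452 * 0.205 = 93  |  1472 * 0.41 = 604 → total 697
Group 2: 1380 * 0.961 = 1326
Group 3: 452 * 0.962 = 435
Group 4: 1472 * 0.951 + 2604 * 0.267 = 1400 + 695 = 2095
→ [697, 1326, 435, 2095]
Dependents (band 0–14 + band 45+) = 697 + 2095 = 2792; working-age = 1761; ratio = 2792/1761 × 100 = 158.5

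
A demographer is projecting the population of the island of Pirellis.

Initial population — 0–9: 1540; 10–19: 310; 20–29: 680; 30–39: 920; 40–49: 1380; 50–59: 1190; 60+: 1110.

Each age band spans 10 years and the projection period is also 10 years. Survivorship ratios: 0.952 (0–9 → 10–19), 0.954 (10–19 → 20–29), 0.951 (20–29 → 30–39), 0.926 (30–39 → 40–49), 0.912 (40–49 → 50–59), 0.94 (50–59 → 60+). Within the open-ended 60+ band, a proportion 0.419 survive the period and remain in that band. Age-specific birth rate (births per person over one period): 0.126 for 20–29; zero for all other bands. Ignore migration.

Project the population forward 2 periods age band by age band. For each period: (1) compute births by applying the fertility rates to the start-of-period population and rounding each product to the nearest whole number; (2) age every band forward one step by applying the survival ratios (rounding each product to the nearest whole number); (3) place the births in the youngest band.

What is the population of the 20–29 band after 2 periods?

1399

Let group 1 be 0–9 through group 7 = 60+.
Period 1.
Births: 680 * 0.126 = 86
Group 2: 1540 * 0.952 = 1466
Group 3: 310 * 0.954 = 296
Group 4: 680 * 0.951 = 647
Group 5: 920 * 0.926 = 852
Group 6: 1380 * 0.912 = 1259
Group 7: 1190 * 0.94 + 1110 * 0.419 = 1119 + 465 = 1584
End of period: [86, 1466, 296, 647, 852, 1259, 1584]
Period 2.
Births: 296 * 0.126 = 37
Group 2: 86 * 0.952 = 82
Group 3: 1466 * 0.954 = 1399
Group 4: 296 * 0.951 = 281
Group 5: 647 * 0.926 = 599
Group 6: 852 * 0.912 = 777
Group 7: 1259 * 0.94 + 1584 * 0.419 = 1183 + 664 = 1847
End of period: [37, 82, 1399, 281, 599, 777, 1847]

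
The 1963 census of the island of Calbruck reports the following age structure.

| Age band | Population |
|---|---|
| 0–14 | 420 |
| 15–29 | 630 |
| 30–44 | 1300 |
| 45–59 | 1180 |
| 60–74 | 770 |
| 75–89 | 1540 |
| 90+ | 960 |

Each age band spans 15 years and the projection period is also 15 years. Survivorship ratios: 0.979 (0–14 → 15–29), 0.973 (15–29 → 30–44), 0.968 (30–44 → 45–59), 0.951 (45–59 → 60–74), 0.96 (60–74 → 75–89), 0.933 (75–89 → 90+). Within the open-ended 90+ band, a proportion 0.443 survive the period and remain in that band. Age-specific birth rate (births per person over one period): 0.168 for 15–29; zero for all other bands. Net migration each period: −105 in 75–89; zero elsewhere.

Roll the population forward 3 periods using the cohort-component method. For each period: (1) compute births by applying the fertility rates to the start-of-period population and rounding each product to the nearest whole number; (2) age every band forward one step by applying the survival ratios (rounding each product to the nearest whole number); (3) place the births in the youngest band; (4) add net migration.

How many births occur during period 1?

106

(Bands numbered youngest = 1 to oldest = 7.)
[period 1]
Births: 630 × 0.168 = 106
Band 2: 420 × 0.979 = 411
Band 3: 630 × 0.973 = 613
Band 4: 1300 × 0.968 = 1258
Band 5: 1180 × 0.951 = 1122
Band 6: 770 × 0.96 = 739
Band 7: 1540 × 0.933 + 960 × 0.443 = 1437 + 425 = 1862
Net migration: Band 6 − 105 → 634
Giving 106 / 411 / 613 / 1258 / 1122 / 634 / 1862.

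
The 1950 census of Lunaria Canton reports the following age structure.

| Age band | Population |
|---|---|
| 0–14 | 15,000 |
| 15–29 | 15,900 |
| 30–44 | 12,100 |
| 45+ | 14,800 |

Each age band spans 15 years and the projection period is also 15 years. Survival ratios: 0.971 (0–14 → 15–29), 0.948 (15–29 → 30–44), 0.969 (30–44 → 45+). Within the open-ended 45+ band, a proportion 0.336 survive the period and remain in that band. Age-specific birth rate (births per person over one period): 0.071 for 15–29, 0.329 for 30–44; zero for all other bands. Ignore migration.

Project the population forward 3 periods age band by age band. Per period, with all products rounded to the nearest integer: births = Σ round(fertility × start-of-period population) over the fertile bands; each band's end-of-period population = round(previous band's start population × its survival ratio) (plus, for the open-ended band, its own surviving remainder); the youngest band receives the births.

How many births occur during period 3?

— Period 1 —
Births: 15900 × 0.071 = 1129 ; 12100 × 0.329 = 3981 ⇒ total 5110
15–29: 15000 × 0.971 = 14565
30–44: 15900 × 0.948 = 15073
45+: 12100 × 0.969 + 14800 × 0.336 = 11725 + 4973 = 16698
Population now: 0–14=5110, 15–29=14565, 30–44=15073, 45+=16698
— Period 2 —
Births: 14565 × 0.071 = 1034 ; 15073 × 0.329 = 4959 ⇒ total 5993
15–29: 5110 × 0.971 = 4962
30–44: 14565 × 0.948 = 13808
45+: 15073 × 0.969 + 16698 × 0.336 = 14606 + 5611 = 20217
Population now: 0–14=5993, 15–29=4962, 30–44=13808, 45+=20217
— Period 3 —
Births: 4962 × 0.071 = 352 ; 13808 × 0.329 = 4543 ⇒ total 4895
15–29: 5993 × 0.971 = 5819
30–44: 4962 × 0.948 = 4704
45+: 13808 × 0.969 + 20217 × 0.336 = 13380 + 6793 = 20173
Population now: 0–14=4895, 15–29=5819, 30–44=4704, 45+=20173

4895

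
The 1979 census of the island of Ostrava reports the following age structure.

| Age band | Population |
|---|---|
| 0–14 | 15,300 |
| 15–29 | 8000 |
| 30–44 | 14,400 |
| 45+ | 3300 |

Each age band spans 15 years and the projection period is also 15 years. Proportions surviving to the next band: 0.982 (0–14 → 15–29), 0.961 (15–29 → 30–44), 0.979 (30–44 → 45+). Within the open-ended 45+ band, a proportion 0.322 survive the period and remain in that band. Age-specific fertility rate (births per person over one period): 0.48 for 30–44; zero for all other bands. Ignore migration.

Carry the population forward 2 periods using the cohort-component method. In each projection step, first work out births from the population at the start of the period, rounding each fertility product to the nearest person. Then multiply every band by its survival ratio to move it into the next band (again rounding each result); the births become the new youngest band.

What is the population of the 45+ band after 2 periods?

12409

Period 1.
Births: 14400 * 0.48 = 6912
15–29: 15300 * 0.982 = 15025
30–44: 8000 * 0.961 = 7688
45+: 14400 * 0.979 + 3300 * 0.322 = 14098 + 1063 = 15161
→ [6912, 15025, 7688, 15161]
Period 2.
Births: 7688 * 0.48 = 3690
15–29: 6912 * 0.982 = 6788
30–44: 15025 * 0.961 = 14439
45+: 7688 * 0.979 + 15161 * 0.322 = 7527 + 4882 = 12409
→ [3690, 6788, 14439, 12409]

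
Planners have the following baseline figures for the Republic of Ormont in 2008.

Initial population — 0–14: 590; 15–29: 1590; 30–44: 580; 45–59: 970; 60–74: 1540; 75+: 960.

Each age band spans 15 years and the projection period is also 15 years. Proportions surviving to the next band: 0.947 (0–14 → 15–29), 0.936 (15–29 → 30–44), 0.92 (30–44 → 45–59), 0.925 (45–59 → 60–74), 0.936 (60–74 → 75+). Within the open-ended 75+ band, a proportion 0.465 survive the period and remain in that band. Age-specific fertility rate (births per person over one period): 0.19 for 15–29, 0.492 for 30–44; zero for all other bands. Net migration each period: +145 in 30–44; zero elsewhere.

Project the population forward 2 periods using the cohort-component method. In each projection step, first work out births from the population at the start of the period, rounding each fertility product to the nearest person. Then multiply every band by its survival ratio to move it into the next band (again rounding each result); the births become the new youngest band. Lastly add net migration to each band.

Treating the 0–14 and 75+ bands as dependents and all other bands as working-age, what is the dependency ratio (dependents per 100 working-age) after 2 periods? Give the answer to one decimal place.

81.6

Period 1.
Births: 1590 * 0.19 = 302 ; 580 * 0.492 = 285 → total 587
15–29: 590 * 0.947 = 559
30–44: 1590 * 0.936 = 1488
45–59: 580 * 0.92 = 534
60–74: 970 * 0.925 = 897
75+: 1540 * 0.936 + 960 * 0.465 = 1441 + 446 = 1887
Net migration: 30–44 + 145 → 1633
Giving 587 / 559 / 1633 / 534 / 897 / 1887.
Period 2.
Births: 559 * 0.19 = 106 ; 1633 * 0.492 = 803 → total 909
15–29: 587 * 0.947 = 556
30–44: 559 * 0.936 = 523
45–59: 1633 * 0.92 = 1502
60–74: 534 * 0.925 = 494
75+: 897 * 0.936 + 1887 * 0.465 = 840 + 877 = 1717
Net migration: 30–44 + 145 → 668
Giving 909 / 556 / 668 / 1502 / 494 / 1717.
Dependents (band 0–14 + band 75+) = 909 + 1717 = 2626; working-age = 3220; ratio = 2626/3220 × 100 = 81.6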